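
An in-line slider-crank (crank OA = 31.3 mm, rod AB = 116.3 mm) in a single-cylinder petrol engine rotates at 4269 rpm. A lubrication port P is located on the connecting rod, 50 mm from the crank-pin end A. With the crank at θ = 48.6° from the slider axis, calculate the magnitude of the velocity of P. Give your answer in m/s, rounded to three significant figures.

ω = 447 rad/s.  Crank-pin speed |V_A| = rω = 13.993 m/s, perpendicular to OA.
Rod angle: sinφ = −(r/L) sinθ ⇒ φ = -11.647°; ω_rod = −rω cosθ/√(L²−r²sin²θ) = -81.238 rad/s.
V_P = V_A + ω_rod × AP, with AP = 0.05 m along the rod.
Components: V_Px = −rω sinθ − a·ω_rod·sinφ = -11.316 m/s;  V_Py = rω cosθ + a·ω_rod·cosφ = +5.2752 m/s.
|V_P| = √(V_Px² + V_Py²) = 12.485 m/s.

12.5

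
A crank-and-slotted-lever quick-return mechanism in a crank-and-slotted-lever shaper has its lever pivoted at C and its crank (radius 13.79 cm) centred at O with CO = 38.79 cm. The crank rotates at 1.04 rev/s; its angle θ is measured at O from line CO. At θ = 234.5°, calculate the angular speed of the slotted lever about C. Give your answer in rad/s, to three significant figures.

0.733

ω = 6.535 rad/s (from 1.04 rev/s).
Crank pin A relative to C: A = (d + r cosθ, r sinθ); lever angle φ = atan2(r sinθ, d + r cosθ).
Differentiating tanφ: φ̇ = rω(d cosθ + r)/(d² + r² + 2dr cosθ).
d² + r² + 2dr cosθ = |CA|² = 0.107358 m²;  d cosθ + r = -0.087355 m.
|ω_lever| = |0.1379·6.535·-0.087355| / 0.107358 = 0.73321 rad/s.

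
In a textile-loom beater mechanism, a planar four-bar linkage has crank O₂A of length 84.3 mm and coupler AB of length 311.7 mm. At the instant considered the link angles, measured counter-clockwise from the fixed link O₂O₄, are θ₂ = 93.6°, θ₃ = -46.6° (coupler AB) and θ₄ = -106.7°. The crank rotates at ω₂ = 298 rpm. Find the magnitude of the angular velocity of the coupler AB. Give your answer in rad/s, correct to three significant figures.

3.38

ω₂ = 31.21 rad/s (from 298 rpm).
Differentiating the loop-closure r₂e^{iθ₂}+r₃e^{iθ₃}=r₁+r₄e^{iθ₄} gives r₂ω₂e^{iθ₂}+r₃ω₃e^{iθ₃}=r₄ω₄e^{iθ₄}.
Eliminating the other unknown: ω₃ = r₂ω₂ sin(θ₄−θ₂) / [r₃ sin(θ₃−θ₄)].
Numerator sine = +0.34694; denominator sine = +0.86690.
Result = 0.0843·31.21·(+0.34694) / (0.3117·(+0.86690)) = +3.3777 rad/s; magnitude 3.3777 rad/s.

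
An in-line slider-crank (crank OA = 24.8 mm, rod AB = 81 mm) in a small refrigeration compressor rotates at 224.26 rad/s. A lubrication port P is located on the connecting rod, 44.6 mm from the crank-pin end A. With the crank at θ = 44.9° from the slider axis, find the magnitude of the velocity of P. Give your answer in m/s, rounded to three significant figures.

4.75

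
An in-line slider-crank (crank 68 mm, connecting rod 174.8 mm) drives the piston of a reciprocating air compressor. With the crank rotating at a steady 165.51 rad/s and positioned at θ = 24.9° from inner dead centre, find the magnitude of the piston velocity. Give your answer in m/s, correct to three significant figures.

ω = 165.5 rad/s
For an in-line slider-crank, x = r cosθ + √(L² − r² sin²θ), so v = −rω sinθ·[1 + r cosθ/√(L² − r² sin²θ)].
With r = 0.068 m, L = 0.1748 m, θ = 24.9°: √(L² − r² sin²θ) = 0.17244 m.
v = −0.068·165.5·0.42104·[1 + 0.068·0.90704/0.17244] = -6.4336 m/s.
|v| = 6.4336 m/s.

6.43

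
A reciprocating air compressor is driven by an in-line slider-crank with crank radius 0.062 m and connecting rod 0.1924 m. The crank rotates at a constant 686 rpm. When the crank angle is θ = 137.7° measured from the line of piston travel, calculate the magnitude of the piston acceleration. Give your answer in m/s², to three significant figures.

ω = 2π·686/60 = 71.84 rad/s
x(θ) = r cosθ + √(L² − r² sin²θ); with ω constant, a = ω²·d²x/dθ².
d²x/dθ² = −r cosθ − r²(cos2θ)/√u − r⁴ sin²2θ/(4u^{3/2}),  u = L² − r² sin²θ = 0.0352766 m².
Substituting r = 0.062 m, L = 0.1924 m, θ = 137.7°: d²x/dθ² = +0.043378 m.
a = ω²·d²x/dθ² = (71.84)²·(+0.043378) = +223.86 m/s²;  |a| = 223.86 m/s².

224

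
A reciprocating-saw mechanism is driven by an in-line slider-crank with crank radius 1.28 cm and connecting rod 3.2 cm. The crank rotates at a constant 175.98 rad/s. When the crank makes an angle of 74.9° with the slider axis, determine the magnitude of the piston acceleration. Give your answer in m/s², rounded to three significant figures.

ω = 176 rad/s
x(θ) = r cosθ + √(L² − r² sin²θ); with ω constant, a = ω²·d²x/dθ².
d²x/dθ² = −r cosθ − r²(cos2θ)/√u − r⁴ sin²2θ/(4u^{3/2}),  u = L² − r² sin²θ = 0.000871279 m².
Substituting r = 0.0128 m, L = 0.032 m, θ = 74.9°: d²x/dθ² = +0.0013968 m.
a = ω²·d²x/dθ² = (176)²·(+0.0013968) = +43.257 m/s²;  |a| = 43.257 m/s².

43.3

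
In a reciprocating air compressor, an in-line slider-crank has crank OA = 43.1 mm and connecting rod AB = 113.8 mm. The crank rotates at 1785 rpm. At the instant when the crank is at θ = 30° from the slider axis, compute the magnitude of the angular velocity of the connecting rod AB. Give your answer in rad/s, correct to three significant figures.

ω = 186.9 rad/s (converted from 1785 rpm).
The rod makes angle φ with the slider axis where L sinφ = r sinθ; differentiating, L cosφ·φ̇ = r ω cosθ.
L cosφ = √(L² − r² sin²θ) = 0.11174 m.
|ω_rod| = r ω |cosθ| / √(L² − r² sin²θ) = 0.0431·186.9·0.86603/0.11174 = 62.44 rad/s.

62.4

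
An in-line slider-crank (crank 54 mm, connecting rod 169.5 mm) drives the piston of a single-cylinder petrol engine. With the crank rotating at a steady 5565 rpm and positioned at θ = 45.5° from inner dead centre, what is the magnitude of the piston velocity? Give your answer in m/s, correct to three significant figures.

27.6

ω = 2π·5565/60 = 582.8 rad/s
For an in-line slider-crank, x = r cosθ + √(L² − r² sin²θ), so v = −rω sinθ·[1 + r cosθ/√(L² − r² sin²θ)].
With r = 0.054 m, L = 0.1695 m, θ = 45.5°: √(L² − r² sin²θ) = 0.16507 m.
v = −0.054·582.8·0.71325·[1 + 0.054·0.70091/0.16507] = -27.592 m/s.
|v| = 27.592 m/s.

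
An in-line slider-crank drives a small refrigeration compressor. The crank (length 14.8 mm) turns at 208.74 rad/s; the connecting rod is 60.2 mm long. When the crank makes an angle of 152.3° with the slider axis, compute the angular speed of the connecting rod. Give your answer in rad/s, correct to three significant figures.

ω = 208.7 rad/s
The rod makes angle φ with the slider axis where L sinφ = r sinθ; differentiating, L cosφ·φ̇ = r ω cosθ.
L cosφ = √(L² − r² sin²θ) = 0.059806 m.
|ω_rod| = r ω |cosθ| / √(L² − r² sin²θ) = 0.0148·208.7·0.88539/0.059806 = 45.736 rad/s.

45.7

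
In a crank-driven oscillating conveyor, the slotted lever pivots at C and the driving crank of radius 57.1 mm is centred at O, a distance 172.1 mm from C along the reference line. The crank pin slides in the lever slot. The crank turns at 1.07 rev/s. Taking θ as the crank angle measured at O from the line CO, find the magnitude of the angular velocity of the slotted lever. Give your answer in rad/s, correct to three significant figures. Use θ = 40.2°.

ω = 6.723 rad/s (from 1.07 rev/s).
Crank pin A relative to C: A = (d + r cosθ, r sinθ); lever angle φ = atan2(r sinθ, d + r cosθ).
Differentiating tanφ: φ̇ = rω(d cosθ + r)/(d² + r² + 2dr cosθ).
d² + r² + 2dr cosθ = |CA|² = 0.0478903 m²;  d cosθ + r = +0.18855 m.
|ω_lever| = |0.0571·6.723·+0.18855| / 0.0478903 = 1.5114 rad/s.

1.51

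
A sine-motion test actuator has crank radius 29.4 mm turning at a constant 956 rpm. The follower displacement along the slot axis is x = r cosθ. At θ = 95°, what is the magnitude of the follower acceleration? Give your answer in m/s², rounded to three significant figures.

ω = 100.1 rad/s (from 956 rpm).
x = r cosθ ⇒ ẍ = −rω² cosθ (ω constant).
|a| = rω²|cosθ| = 0.0294·(100.1)²·|cos 95°| = 25.681 m/s².

25.7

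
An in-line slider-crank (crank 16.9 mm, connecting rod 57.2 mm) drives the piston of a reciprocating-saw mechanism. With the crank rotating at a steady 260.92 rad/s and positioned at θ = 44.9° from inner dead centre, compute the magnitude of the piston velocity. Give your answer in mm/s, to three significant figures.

ω = 260.9 rad/s
For an in-line slider-crank, x = r cosθ + √(L² − r² sin²θ), so v = −rω sinθ·[1 + r cosθ/√(L² − r² sin²θ)].
With r = 0.0169 m, L = 0.0572 m, θ = 44.9°: √(L² − r² sin²θ) = 0.055942 m.
v = −0.0169·260.9·0.70587·[1 + 0.0169·0.70834/0.055942] = -3.7786 m/s.
|v| = 3.7786 m/s = 3778.6 mm/s.

3780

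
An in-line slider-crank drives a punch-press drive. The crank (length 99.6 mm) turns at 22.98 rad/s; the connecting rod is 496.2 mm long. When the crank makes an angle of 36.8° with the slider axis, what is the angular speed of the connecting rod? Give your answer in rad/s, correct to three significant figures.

ω = 22.98 rad/s
The rod makes angle φ with the slider axis where L sinφ = r sinθ; differentiating, L cosφ·φ̇ = r ω cosθ.
L cosφ = √(L² − r² sin²θ) = 0.4926 m.
|ω_rod| = r ω |cosθ| / √(L² − r² sin²θ) = 0.0996·22.98·0.80073/0.4926 = 3.7205 rad/s.

3.72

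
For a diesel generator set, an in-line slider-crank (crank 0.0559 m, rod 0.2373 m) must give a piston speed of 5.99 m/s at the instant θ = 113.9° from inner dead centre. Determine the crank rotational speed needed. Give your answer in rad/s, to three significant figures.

130

For an in-line slider-crank, |v_piston| = rω|sinθ|·[1 + r cosθ/√(L² − r² sin²θ)].
With r = 0.0559 m, L = 0.2373 m, θ = 113.9°: the bracketed kinematic factor |dx/dθ| = 0.046112 m.
ω = v/|dx/dθ| = 5.99/0.046112 = 129.9 rad/s.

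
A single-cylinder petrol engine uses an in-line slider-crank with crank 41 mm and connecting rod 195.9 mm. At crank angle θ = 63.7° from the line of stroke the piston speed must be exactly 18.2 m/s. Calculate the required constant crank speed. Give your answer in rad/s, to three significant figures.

452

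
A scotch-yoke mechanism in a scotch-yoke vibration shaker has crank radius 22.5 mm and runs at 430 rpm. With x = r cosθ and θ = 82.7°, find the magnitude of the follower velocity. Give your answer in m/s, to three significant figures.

ω = 45.03 rad/s (from 430 rpm).
x = r cosθ ⇒ ẋ = −rω sinθ.
|v| = rω|sinθ| = 0.0225·45.03·|sin 82.7°| = 1.005 m/s.

1.00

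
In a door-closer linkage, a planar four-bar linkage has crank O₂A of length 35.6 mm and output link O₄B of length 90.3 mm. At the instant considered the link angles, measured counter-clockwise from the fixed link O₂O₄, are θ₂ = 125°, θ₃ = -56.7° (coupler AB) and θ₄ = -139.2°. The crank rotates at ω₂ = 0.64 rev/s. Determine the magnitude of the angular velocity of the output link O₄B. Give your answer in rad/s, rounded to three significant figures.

0.0474

ω₂ = 4.021 rad/s (from 0.64 rev/s).
Differentiating the loop-closure r₂e^{iθ₂}+r₃e^{iθ₃}=r₁+r₄e^{iθ₄} gives r₂ω₂e^{iθ₂}+r₃ω₃e^{iθ₃}=r₄ω₄e^{iθ₄}.
Eliminating the other unknown: ω₄ = r₂ω₂ sin(θ₂−θ₃) / [r₄ sin(θ₄−θ₃)].
Numerator sine = -0.02967; denominator sine = -0.99144.
Result = 0.0356·4.021·(-0.02967) / (0.0903·(-0.99144)) = +0.047437 rad/s; magnitude 0.047437 rad/s.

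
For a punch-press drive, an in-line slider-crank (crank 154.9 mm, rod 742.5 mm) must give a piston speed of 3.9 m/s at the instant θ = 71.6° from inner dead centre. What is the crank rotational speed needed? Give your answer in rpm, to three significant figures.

237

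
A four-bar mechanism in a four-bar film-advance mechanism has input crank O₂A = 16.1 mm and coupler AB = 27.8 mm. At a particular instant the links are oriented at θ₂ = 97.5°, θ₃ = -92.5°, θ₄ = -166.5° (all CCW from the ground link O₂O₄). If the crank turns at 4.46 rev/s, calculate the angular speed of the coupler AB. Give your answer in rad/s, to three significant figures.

ω₂ = 28.02 rad/s (from 4.46 rev/s).
Differentiating the loop-closure r₂e^{iθ₂}+r₃e^{iθ₃}=r₁+r₄e^{iθ₄} gives r₂ω₂e^{iθ₂}+r₃ω₃e^{iθ₃}=r₄ω₄e^{iθ₄}.
Eliminating the other unknown: ω₃ = r₂ω₂ sin(θ₄−θ₂) / [r₃ sin(θ₃−θ₄)].
Numerator sine = +0.99452; denominator sine = +0.96126.
Result = 0.0161·28.02·(+0.99452) / (0.0278·(+0.96126)) = +16.791 rad/s; magnitude 16.791 rad/s.

16.8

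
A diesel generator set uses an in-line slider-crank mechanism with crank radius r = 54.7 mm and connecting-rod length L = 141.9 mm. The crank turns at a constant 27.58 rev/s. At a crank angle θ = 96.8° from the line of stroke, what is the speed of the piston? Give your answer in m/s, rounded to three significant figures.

ω = 2π·27.6 = 173.3 rad/s
For an in-line slider-crank, x = r cosθ + √(L² − r² sin²θ), so v = −rω sinθ·[1 + r cosθ/√(L² − r² sin²θ)].
With r = 0.0547 m, L = 0.1419 m, θ = 96.8°: √(L² − r² sin²θ) = 0.13109 m.
v = −0.0547·173.3·0.99297·[1 + 0.0547·-0.11840/0.13109] = -8.9473 m/s.
|v| = 8.9473 m/s.

8.95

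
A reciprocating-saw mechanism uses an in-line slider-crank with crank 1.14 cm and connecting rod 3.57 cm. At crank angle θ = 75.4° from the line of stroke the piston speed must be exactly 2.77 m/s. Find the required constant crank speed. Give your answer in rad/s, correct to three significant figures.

231

For an in-line slider-crank, |v_piston| = rω|sinθ|·[1 + r cosθ/√(L² − r² sin²θ)].
With r = 0.0114 m, L = 0.0357 m, θ = 75.4°: the bracketed kinematic factor |dx/dθ| = 0.011966 m.
ω = v/|dx/dθ| = 2.77/0.011966 = 231.5 rad/s.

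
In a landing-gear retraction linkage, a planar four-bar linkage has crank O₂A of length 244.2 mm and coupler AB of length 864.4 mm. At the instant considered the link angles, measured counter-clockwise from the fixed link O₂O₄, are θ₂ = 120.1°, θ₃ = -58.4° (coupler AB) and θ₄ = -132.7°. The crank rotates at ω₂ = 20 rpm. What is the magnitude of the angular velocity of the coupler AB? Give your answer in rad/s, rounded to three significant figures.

0.587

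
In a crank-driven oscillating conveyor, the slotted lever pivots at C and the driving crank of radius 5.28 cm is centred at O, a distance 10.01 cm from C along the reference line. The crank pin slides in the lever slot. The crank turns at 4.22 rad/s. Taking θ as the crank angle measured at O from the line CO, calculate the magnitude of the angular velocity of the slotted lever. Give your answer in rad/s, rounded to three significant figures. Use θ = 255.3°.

0.603

ω = 4.22 rad/s
Crank pin A relative to C: A = (d + r cosθ, r sinθ); lever angle φ = atan2(r sinθ, d + r cosθ).
Differentiating tanφ: φ̇ = rω(d cosθ + r)/(d² + r² + 2dr cosθ).
d² + r² + 2dr cosθ = |CA|² = 0.0101255 m²;  d cosθ + r = +0.027399 m.
|ω_lever| = |0.0528·4.22·+0.027399| / 0.0101255 = 0.60292 rad/s.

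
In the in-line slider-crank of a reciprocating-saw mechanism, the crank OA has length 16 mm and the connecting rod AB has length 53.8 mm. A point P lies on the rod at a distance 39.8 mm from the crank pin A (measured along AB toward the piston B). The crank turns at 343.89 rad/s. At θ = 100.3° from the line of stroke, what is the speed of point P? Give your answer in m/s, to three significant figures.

ω = 343.9 rad/s.  Crank-pin speed |V_A| = rω = 5.5022 m/s, perpendicular to OA.
Rod angle: sinφ = −(r/L) sinθ ⇒ φ = -17.014°; ω_rod = −rω cosθ/√(L²−r²sin²θ) = +19.123 rad/s.
V_P = V_A + ω_rod × AP, with AP = 0.0398 m along the rod.
Components: V_Px = −rω sinθ − a·ω_rod·sinφ = -5.1909 m/s;  V_Py = rω cosθ + a·ω_rod·cosφ = -0.25601 m/s.
|V_P| = √(V_Px² + V_Py²) = 5.1972 m/s.

5.20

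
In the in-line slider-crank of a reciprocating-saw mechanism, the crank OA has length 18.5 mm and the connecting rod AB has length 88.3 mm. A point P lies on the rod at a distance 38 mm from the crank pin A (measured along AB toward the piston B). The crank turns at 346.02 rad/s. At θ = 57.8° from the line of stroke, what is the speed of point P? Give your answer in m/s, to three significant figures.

ω = 346 rad/s.  Crank-pin speed |V_A| = rω = 6.4014 m/s, perpendicular to OA.
Rod angle: sinφ = −(r/L) sinθ ⇒ φ = -10.212°; ω_rod = −rω cosθ/√(L²−r²sin²θ) = -39.253 rad/s.
V_P = V_A + ω_rod × AP, with AP = 0.038 m along the rod.
Components: V_Px = −rω sinθ − a·ω_rod·sinφ = -5.6812 m/s;  V_Py = rω cosθ + a·ω_rod·cosφ = +1.9432 m/s.
|V_P| = √(V_Px² + V_Py²) = 6.0044 m/s.

6.00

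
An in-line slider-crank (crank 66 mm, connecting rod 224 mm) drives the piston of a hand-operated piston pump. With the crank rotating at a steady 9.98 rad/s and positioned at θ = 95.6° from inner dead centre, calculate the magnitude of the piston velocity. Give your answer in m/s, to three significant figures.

0.636

ω = 9.98 rad/s
For an in-line slider-crank, x = r cosθ + √(L² − r² sin²θ), so v = −rω sinθ·[1 + r cosθ/√(L² − r² sin²θ)].
With r = 0.066 m, L = 0.224 m, θ = 95.6°: √(L² − r² sin²θ) = 0.21415 m.
v = −0.066·9.98·0.99523·[1 + 0.066·-0.09758/0.21415] = -0.63582 m/s.
|v| = 0.63582 m/s.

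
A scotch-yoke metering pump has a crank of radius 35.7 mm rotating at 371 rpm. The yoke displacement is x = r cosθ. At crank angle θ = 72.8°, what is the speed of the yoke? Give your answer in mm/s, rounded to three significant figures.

1320

ω = 38.85 rad/s (from 371 rpm).
x = r cosθ ⇒ ẋ = −rω sinθ.
|v| = rω|sinθ| = 0.0357·38.85·|sin 72.8°| = 1.325 m/s = 1325 mm/s.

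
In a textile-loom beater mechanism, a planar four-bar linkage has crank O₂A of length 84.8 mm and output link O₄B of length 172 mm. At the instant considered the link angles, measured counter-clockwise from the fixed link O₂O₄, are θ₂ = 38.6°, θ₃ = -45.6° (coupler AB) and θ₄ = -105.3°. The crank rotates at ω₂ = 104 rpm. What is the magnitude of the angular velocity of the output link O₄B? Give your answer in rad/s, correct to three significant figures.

ω₂ = 10.89 rad/s (from 104 rpm).
Differentiating the loop-closure r₂e^{iθ₂}+r₃e^{iθ₃}=r₁+r₄e^{iθ₄} gives r₂ω₂e^{iθ₂}+r₃ω₃e^{iθ₃}=r₄ω₄e^{iθ₄}.
Eliminating the other unknown: ω₄ = r₂ω₂ sin(θ₂−θ₃) / [r₄ sin(θ₄−θ₃)].
Numerator sine = +0.99488; denominator sine = -0.86340.
Result = 0.0848·10.89·(+0.99488) / (0.172·(-0.86340)) = -6.1871 rad/s; magnitude 6.1871 rad/s.

6.19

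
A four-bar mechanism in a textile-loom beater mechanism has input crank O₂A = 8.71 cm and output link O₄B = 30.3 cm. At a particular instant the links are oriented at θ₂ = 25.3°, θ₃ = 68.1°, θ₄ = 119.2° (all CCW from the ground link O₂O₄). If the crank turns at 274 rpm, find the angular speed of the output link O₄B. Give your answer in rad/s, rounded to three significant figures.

ω₂ = 28.69 rad/s (from 274 rpm).
Differentiating the loop-closure r₂e^{iθ₂}+r₃e^{iθ₃}=r₁+r₄e^{iθ₄} gives r₂ω₂e^{iθ₂}+r₃ω₃e^{iθ₃}=r₄ω₄e^{iθ₄}.
Eliminating the other unknown: ω₄ = r₂ω₂ sin(θ₂−θ₃) / [r₄ sin(θ₄−θ₃)].
Numerator sine = -0.67944; denominator sine = +0.77824.
Result = 0.0871·28.69·(-0.67944) / (0.303·(+0.77824)) = -7.201 rad/s; magnitude 7.201 rad/s.

7.20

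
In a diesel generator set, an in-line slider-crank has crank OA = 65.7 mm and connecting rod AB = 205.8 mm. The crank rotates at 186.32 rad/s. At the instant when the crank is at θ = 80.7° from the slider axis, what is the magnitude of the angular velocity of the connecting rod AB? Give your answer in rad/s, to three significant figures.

10.1

ω = 186.3 rad/s
The rod makes angle φ with the slider axis where L sinφ = r sinθ; differentiating, L cosφ·φ̇ = r ω cosθ.
L cosφ = √(L² − r² sin²θ) = 0.19532 m.
|ω_rod| = r ω |cosθ| / √(L² − r² sin²θ) = 0.0657·186.3·0.16160/0.19532 = 10.128 rad/s.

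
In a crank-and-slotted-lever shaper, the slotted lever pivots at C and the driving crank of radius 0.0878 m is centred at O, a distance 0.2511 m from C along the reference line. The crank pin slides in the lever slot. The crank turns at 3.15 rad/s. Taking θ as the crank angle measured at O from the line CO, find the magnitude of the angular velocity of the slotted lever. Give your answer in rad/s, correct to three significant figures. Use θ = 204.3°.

1.28

ω = 3.15 rad/s
Crank pin A relative to C: A = (d + r cosθ, r sinθ); lever angle φ = atan2(r sinθ, d + r cosθ).
Differentiating tanφ: φ̇ = rω(d cosθ + r)/(d² + r² + 2dr cosθ).
d² + r² + 2dr cosθ = |CA|² = 0.0305734 m²;  d cosθ + r = -0.14105 m.
|ω_lever| = |0.0878·3.15·-0.14105| / 0.0305734 = 1.276 rad/s.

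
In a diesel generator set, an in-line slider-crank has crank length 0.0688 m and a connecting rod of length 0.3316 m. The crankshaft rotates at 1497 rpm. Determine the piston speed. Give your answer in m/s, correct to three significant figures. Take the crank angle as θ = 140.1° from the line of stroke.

ω = 2π·1497/60 = 156.8 rad/s
For an in-line slider-crank, x = r cosθ + √(L² − r² sin²θ), so v = −rω sinθ·[1 + r cosθ/√(L² − r² sin²θ)].
With r = 0.0688 m, L = 0.3316 m, θ = 140.1°: √(L² − r² sin²θ) = 0.32865 m.
v = −0.0688·156.8·0.64145·[1 + 0.0688·-0.76717/0.32865] = -5.8073 m/s.
|v| = 5.8073 m/s.

5.81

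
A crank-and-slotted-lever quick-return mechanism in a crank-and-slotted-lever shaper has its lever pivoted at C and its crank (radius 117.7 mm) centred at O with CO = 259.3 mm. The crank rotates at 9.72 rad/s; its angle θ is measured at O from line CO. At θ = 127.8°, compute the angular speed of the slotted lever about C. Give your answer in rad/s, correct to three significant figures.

1.08

ω = 9.72 rad/s
Crank pin A relative to C: A = (d + r cosθ, r sinθ); lever angle φ = atan2(r sinθ, d + r cosθ).
Differentiating tanφ: φ̇ = rω(d cosθ + r)/(d² + r² + 2dr cosθ).
d² + r² + 2dr cosθ = |CA|² = 0.0436784 m²;  d cosθ + r = -0.041227 m.
|ω_lever| = |0.1177·9.72·-0.041227| / 0.0436784 = 1.0798 rad/s.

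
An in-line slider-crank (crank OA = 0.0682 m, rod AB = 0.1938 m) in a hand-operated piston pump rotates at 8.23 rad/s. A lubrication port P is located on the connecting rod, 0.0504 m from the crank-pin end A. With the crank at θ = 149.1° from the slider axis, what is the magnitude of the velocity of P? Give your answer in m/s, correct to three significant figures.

ω = 8.23 rad/s.  Crank-pin speed |V_A| = rω = 0.56129 m/s, perpendicular to OA.
Rod angle: sinφ = −(r/L) sinθ ⇒ φ = -10.412°; ω_rod = −rω cosθ/√(L²−r²sin²θ) = +2.5267 rad/s.
V_P = V_A + ω_rod × AP, with AP = 0.0504 m along the rod.
Components: V_Px = −rω sinθ − a·ω_rod·sinφ = -0.26523 m/s;  V_Py = rω cosθ + a·ω_rod·cosφ = -0.35637 m/s.
|V_P| = √(V_Px² + V_Py²) = 0.44424 m/s.

0.444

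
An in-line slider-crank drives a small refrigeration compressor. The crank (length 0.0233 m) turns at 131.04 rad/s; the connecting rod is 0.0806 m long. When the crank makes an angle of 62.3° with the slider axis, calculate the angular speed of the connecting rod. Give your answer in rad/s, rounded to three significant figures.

18.2

ω = 131 rad/s
The rod makes angle φ with the slider axis where L sinφ = r sinθ; differentiating, L cosφ·φ̇ = r ω cosθ.
L cosφ = √(L² − r² sin²θ) = 0.077915 m.
|ω_rod| = r ω |cosθ| / √(L² − r² sin²θ) = 0.0233·131·0.46484/0.077915 = 18.216 rad/s.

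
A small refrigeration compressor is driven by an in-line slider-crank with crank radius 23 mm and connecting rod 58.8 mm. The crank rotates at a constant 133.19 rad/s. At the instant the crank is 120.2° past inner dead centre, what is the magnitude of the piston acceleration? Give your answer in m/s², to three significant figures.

283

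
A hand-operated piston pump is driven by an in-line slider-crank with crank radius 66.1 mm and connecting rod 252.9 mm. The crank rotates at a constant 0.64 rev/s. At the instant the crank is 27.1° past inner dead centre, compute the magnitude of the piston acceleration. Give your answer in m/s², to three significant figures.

ω = 2π·0.64 = 4.021 rad/s
x(θ) = r cosθ + √(L² − r² sin²θ); with ω constant, a = ω²·d²x/dθ².
d²x/dθ² = −r cosθ − r²(cos2θ)/√u − r⁴ sin²2θ/(4u^{3/2}),  u = L² − r² sin²θ = 0.0630517 m².
Substituting r = 0.0661 m, L = 0.2529 m, θ = 27.1°: d²x/dθ² = -0.06922 m.
a = ω²·d²x/dθ² = (4.021)²·(-0.06922) = -1.1193 m/s²;  |a| = 1.1193 m/s².

1.12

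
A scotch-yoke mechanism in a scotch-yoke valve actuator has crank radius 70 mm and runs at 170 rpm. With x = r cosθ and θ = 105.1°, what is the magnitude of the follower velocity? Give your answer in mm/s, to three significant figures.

ω = 17.8 rad/s (from 170 rpm).
x = r cosθ ⇒ ẋ = −rω sinθ.
|v| = rω|sinθ| = 0.07·17.8·|sin 105.1°| = 1.2031 m/s = 1203.1 mm/s.

1200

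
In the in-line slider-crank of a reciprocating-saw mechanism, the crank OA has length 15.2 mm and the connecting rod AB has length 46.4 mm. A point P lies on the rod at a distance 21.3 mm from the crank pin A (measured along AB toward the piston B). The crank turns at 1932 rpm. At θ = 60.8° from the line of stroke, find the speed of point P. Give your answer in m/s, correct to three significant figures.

3.00

ω = 202.3 rad/s.  Crank-pin speed |V_A| = rω = 3.0752 m/s, perpendicular to OA.
Rod angle: sinφ = −(r/L) sinθ ⇒ φ = -16.616°; ω_rod = −rω cosθ/√(L²−r²sin²θ) = -33.743 rad/s.
V_P = V_A + ω_rod × AP, with AP = 0.0213 m along the rod.
Components: V_Px = −rω sinθ − a·ω_rod·sinφ = -2.89 m/s;  V_Py = rω cosθ + a·ω_rod·cosφ = +0.81158 m/s.
|V_P| = √(V_Px² + V_Py²) = 3.0018 m/s.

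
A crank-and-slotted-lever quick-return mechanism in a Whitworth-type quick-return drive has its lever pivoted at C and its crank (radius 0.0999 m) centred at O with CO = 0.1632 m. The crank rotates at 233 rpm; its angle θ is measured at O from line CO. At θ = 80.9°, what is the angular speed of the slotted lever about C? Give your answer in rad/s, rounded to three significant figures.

7.34

ω = 24.4 rad/s (from 233 rpm).
Crank pin A relative to C: A = (d + r cosθ, r sinθ); lever angle φ = atan2(r sinθ, d + r cosθ).
Differentiating tanφ: φ̇ = rω(d cosθ + r)/(d² + r² + 2dr cosθ).
d² + r² + 2dr cosθ = |CA|² = 0.0417714 m²;  d cosθ + r = +0.12571 m.
|ω_lever| = |0.0999·24.4·+0.12571| / 0.0417714 = 7.3358 rad/s.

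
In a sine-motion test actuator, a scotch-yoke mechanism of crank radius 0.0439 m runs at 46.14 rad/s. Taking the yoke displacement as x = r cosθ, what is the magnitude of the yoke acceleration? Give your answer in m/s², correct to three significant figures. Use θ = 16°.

ω = 46.14 rad/s
x = r cosθ ⇒ ẍ = −rω² cosθ (ω constant).
|a| = rω²|cosθ| = 0.0439·(46.14)²·|cos 16°| = 89.838 m/s².

89.8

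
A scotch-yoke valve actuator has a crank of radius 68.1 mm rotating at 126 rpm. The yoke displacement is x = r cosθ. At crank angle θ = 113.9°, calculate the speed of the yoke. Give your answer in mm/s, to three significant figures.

ω = 13.19 rad/s (from 126 rpm).
x = r cosθ ⇒ ẋ = −rω sinθ.
|v| = rω|sinθ| = 0.0681·13.19·|sin 113.9°| = 0.82151 m/s = 821.51 mm/s.

822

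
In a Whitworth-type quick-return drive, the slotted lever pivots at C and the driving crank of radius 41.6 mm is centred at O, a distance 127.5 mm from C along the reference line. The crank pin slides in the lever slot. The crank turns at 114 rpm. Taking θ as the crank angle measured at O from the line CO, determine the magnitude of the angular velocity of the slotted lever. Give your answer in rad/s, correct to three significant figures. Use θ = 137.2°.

ω = 11.94 rad/s (from 114 rpm).
Crank pin A relative to C: A = (d + r cosθ, r sinθ); lever angle φ = atan2(r sinθ, d + r cosθ).
Differentiating tanφ: φ̇ = rω(d cosθ + r)/(d² + r² + 2dr cosθ).
d² + r² + 2dr cosθ = |CA|² = 0.0102034 m²;  d cosθ + r = -0.051951 m.
|ω_lever| = |0.0416·11.94·-0.051951| / 0.0102034 = 2.5286 rad/s.

2.53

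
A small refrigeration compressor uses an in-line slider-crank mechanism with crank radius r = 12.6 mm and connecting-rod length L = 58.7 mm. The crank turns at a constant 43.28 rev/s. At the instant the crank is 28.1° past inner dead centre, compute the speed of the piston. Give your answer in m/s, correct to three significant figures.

1.92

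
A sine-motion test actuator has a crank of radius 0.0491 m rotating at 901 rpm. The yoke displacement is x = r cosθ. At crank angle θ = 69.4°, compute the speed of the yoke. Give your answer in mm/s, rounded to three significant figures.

4340

ω = 94.35 rad/s (from 901 rpm).
x = r cosθ ⇒ ẋ = −rω sinθ.
|v| = rω|sinθ| = 0.0491·94.35·|sin 69.4°| = 4.3365 m/s = 4336.5 mm/s.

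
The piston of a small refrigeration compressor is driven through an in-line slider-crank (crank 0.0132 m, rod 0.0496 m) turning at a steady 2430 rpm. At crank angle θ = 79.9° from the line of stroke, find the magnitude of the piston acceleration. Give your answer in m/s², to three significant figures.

ω = 2π·2430/60 = 254.5 rad/s
x(θ) = r cosθ + √(L² − r² sin²θ); with ω constant, a = ω²·d²x/dθ².
d²x/dθ² = −r cosθ − r²(cos2θ)/√u − r⁴ sin²2θ/(4u^{3/2}),  u = L² − r² sin²θ = 0.00229128 m².
Substituting r = 0.0132 m, L = 0.0496 m, θ = 79.9°: d²x/dθ² = +0.0010931 m.
a = ω²·d²x/dθ² = (254.5)²·(+0.0010931) = +70.782 m/s²;  |a| = 70.782 m/s².

70.8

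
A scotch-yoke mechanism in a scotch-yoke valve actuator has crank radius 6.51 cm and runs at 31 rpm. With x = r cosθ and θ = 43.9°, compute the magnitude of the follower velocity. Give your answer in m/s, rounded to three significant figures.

0.147

ω = 3.246 rad/s (from 31 rpm).
x = r cosθ ⇒ ẋ = −rω sinθ.
|v| = rω|sinθ| = 0.0651·3.246·|sin 43.9°| = 0.14654 m/s.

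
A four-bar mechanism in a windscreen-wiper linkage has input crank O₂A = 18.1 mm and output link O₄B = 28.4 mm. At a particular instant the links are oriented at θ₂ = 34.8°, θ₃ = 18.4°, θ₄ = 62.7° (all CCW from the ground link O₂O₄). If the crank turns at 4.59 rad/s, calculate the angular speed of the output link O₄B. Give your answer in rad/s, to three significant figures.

1.18

ω₂ = 4.59 rad/s
Differentiating the loop-closure r₂e^{iθ₂}+r₃e^{iθ₃}=r₁+r₄e^{iθ₄} gives r₂ω₂e^{iθ₂}+r₃ω₃e^{iθ₃}=r₄ω₄e^{iθ₄}.
Eliminating the other unknown: ω₄ = r₂ω₂ sin(θ₂−θ₃) / [r₄ sin(θ₄−θ₃)].
Numerator sine = +0.28234; denominator sine = +0.69842.
Result = 0.0181·4.59·(+0.28234) / (0.0284·(+0.69842)) = +1.1826 rad/s; magnitude 1.1826 rad/s.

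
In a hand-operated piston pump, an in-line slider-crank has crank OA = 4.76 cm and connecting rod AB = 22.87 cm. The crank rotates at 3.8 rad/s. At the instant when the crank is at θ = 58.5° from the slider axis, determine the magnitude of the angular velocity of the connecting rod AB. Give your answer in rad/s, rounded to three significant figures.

ω = 3.8 rad/s
The rod makes angle φ with the slider axis where L sinφ = r sinθ; differentiating, L cosφ·φ̇ = r ω cosθ.
L cosφ = √(L² − r² sin²θ) = 0.22507 m.
|ω_rod| = r ω |cosθ| / √(L² − r² sin²θ) = 0.0476·3.8·0.52250/0.22507 = 0.41991 rad/s.

0.420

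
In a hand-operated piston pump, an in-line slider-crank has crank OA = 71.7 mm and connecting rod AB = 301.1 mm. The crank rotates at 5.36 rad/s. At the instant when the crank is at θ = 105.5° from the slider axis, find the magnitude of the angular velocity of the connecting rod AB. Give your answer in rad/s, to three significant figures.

0.350

ω = 5.36 rad/s
The rod makes angle φ with the slider axis where L sinφ = r sinθ; differentiating, L cosφ·φ̇ = r ω cosθ.
L cosφ = √(L² − r² sin²θ) = 0.29307 m.
|ω_rod| = r ω |cosθ| / √(L² − r² sin²θ) = 0.0717·5.36·0.26724/0.29307 = 0.35044 rad/s.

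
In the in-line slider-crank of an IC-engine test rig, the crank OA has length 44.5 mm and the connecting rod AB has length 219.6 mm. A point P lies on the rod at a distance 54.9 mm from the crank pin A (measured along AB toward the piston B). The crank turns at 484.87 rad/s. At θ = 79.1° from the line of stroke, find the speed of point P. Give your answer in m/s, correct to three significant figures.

ω = 484.9 rad/s.  Crank-pin speed |V_A| = rω = 21.577 m/s, perpendicular to OA.
Rod angle: sinφ = −(r/L) sinθ ⇒ φ = -11.478°; ω_rod = −rω cosθ/√(L²−r²sin²θ) = -18.959 rad/s.
V_P = V_A + ω_rod × AP, with AP = 0.0549 m along the rod.
Components: V_Px = −rω sinθ − a·ω_rod·sinφ = -21.395 m/s;  V_Py = rω cosθ + a·ω_rod·cosφ = +3.06 m/s.
|V_P| = √(V_Px² + V_Py²) = 21.612 m/s.

21.6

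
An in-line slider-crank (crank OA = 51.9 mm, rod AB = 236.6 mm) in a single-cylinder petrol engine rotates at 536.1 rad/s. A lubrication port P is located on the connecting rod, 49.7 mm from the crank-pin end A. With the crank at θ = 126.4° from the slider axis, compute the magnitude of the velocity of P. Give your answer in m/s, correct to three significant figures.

ω = 536.1 rad/s.  Crank-pin speed |V_A| = rω = 27.824 m/s, perpendicular to OA.
Rod angle: sinφ = −(r/L) sinθ ⇒ φ = -10.169°; ω_rod = −rω cosθ/√(L²−r²sin²θ) = +70.898 rad/s.
V_P = V_A + ω_rod × AP, with AP = 0.0497 m along the rod.
Components: V_Px = −rω sinθ − a·ω_rod·sinφ = -21.773 m/s;  V_Py = rω cosθ + a·ω_rod·cosφ = -13.043 m/s.
|V_P| = √(V_Px² + V_Py²) = 25.381 m/s.

25.4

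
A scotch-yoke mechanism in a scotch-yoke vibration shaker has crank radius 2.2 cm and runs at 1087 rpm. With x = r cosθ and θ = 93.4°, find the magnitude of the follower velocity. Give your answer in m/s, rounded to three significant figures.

2.50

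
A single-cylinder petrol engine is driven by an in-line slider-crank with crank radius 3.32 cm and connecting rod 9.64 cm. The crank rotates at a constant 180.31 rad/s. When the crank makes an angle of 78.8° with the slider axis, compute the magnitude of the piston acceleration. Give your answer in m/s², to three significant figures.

154

ω = 180.3 rad/s
x(θ) = r cosθ + √(L² − r² sin²θ); with ω constant, a = ω²·d²x/dθ².
d²x/dθ² = −r cosθ − r²(cos2θ)/√u − r⁴ sin²2θ/(4u^{3/2}),  u = L² − r² sin²θ = 0.0082323 m².
Substituting r = 0.0332 m, L = 0.0964 m, θ = 78.8°: d²x/dθ² = +0.004724 m.
a = ω²·d²x/dθ² = (180.3)²·(+0.004724) = +153.59 m/s²;  |a| = 153.59 m/s².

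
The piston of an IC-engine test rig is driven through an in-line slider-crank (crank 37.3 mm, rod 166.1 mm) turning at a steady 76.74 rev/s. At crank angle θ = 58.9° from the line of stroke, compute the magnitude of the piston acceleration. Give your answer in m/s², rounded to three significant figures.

ω = 2π·76.7 = 482.2 rad/s
x(θ) = r cosθ + √(L² − r² sin²θ); with ω constant, a = ω²·d²x/dθ².
d²x/dθ² = −r cosθ − r²(cos2θ)/√u − r⁴ sin²2θ/(4u^{3/2}),  u = L² − r² sin²θ = 0.0265691 m².
Substituting r = 0.0373 m, L = 0.1661 m, θ = 58.9°: d²x/dθ² = -0.015373 m.
a = ω²·d²x/dθ² = (482.2)²·(-0.015373) = -3574.1 m/s²;  |a| = 3574.1 m/s².

3570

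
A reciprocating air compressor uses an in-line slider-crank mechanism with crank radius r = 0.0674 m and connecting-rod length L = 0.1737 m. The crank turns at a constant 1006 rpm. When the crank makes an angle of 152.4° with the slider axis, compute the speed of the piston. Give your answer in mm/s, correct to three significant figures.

2140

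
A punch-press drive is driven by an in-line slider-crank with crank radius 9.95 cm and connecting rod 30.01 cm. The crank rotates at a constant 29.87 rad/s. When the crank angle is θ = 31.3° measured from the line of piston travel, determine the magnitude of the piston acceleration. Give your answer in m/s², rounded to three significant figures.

90.3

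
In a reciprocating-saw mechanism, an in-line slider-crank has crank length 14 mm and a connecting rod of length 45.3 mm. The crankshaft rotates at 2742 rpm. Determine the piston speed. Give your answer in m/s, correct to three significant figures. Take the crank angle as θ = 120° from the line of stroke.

2.92

ω = 2π·2742/60 = 287.1 rad/s
For an in-line slider-crank, x = r cosθ + √(L² − r² sin²θ), so v = −rω sinθ·[1 + r cosθ/√(L² − r² sin²θ)].
With r = 0.014 m, L = 0.0453 m, θ = 120°: √(L² − r² sin²θ) = 0.043647 m.
v = −0.014·287.1·0.86603·[1 + 0.014·-0.50000/0.043647] = -2.9231 m/s.
|v| = 2.9231 m/s.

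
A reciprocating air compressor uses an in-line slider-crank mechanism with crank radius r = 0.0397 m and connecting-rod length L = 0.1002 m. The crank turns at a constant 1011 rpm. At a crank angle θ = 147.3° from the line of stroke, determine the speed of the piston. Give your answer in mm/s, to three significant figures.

1500

ω = 2π·1011/60 = 105.9 rad/s
For an in-line slider-crank, x = r cosθ + √(L² − r² sin²θ), so v = −rω sinθ·[1 + r cosθ/√(L² − r² sin²θ)].
With r = 0.0397 m, L = 0.1002 m, θ = 147.3°: √(L² − r² sin²θ) = 0.097878 m.
v = −0.0397·105.9·0.54024·[1 + 0.0397·-0.84151/0.097878] = -1.4956 m/s.
|v| = 1.4956 m/s = 1495.6 mm/s.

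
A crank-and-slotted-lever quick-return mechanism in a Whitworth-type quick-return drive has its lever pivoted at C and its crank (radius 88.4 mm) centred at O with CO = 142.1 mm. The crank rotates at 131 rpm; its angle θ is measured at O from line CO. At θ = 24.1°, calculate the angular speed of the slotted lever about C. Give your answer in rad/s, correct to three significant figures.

ω = 13.72 rad/s (from 131 rpm).
Crank pin A relative to C: A = (d + r cosθ, r sinθ); lever angle φ = atan2(r sinθ, d + r cosθ).
Differentiating tanφ: φ̇ = rω(d cosθ + r)/(d² + r² + 2dr cosθ).
d² + r² + 2dr cosθ = |CA|² = 0.0509404 m²;  d cosθ + r = +0.21811 m.
|ω_lever| = |0.0884·13.72·+0.21811| / 0.0509404 = 5.1925 rad/s.

5.19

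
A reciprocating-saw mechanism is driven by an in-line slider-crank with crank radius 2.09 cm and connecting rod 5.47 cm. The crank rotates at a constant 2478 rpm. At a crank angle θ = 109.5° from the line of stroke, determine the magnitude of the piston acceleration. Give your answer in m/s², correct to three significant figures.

908

ω = 2π·2478/60 = 259.5 rad/s
x(θ) = r cosθ + √(L² − r² sin²θ); with ω constant, a = ω²·d²x/dθ².
d²x/dθ² = −r cosθ − r²(cos2θ)/√u − r⁴ sin²2θ/(4u^{3/2}),  u = L² − r² sin²θ = 0.00260395 m².
Substituting r = 0.0209 m, L = 0.0547 m, θ = 109.5°: d²x/dθ² = +0.013487 m.
a = ω²·d²x/dθ² = (259.5)²·(+0.013487) = +908.17 m/s²;  |a| = 908.17 m/s².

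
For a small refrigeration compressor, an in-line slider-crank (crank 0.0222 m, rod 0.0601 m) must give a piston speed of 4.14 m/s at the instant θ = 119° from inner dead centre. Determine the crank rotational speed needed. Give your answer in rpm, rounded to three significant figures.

For an in-line slider-crank, |v_piston| = rω|sinθ|·[1 + r cosθ/√(L² − r² sin²θ)].
With r = 0.0222 m, L = 0.0601 m, θ = 119°: the bracketed kinematic factor |dx/dθ| = 0.015742 m.
ω = v/|dx/dθ| = 4.14/0.015742 = 262.98 rad/s.
N = 60ω/(2π) = 2511.3 rpm.

2510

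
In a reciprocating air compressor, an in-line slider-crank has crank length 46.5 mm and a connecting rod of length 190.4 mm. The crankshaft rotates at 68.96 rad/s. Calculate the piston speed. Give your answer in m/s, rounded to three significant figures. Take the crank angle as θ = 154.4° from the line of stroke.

ω = 68.96 rad/s
For an in-line slider-crank, x = r cosθ + √(L² − r² sin²θ), so v = −rω sinθ·[1 + r cosθ/√(L² − r² sin²θ)].
With r = 0.0465 m, L = 0.1904 m, θ = 154.4°: √(L² − r² sin²θ) = 0.18934 m.
v = −0.0465·68.96·0.43209·[1 + 0.0465·-0.90183/0.18934] = -1.0787 m/s.
|v| = 1.0787 m/s.

1.08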